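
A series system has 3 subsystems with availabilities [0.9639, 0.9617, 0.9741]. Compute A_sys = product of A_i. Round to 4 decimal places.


Subsystems: [0.9639, 0.9617, 0.9741]
After subsystem 1 (A=0.9639): product = 0.9639
After subsystem 2 (A=0.9617): product = 0.927
After subsystem 3 (A=0.9741): product = 0.903
A_sys = 0.903

0.903


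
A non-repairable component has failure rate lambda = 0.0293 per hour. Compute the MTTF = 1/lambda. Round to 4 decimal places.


lambda = 0.0293
MTTF = 1 / 0.0293
MTTF = 34.1297

34.1297


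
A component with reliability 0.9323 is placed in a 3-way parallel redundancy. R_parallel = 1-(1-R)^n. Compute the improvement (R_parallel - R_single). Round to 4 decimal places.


R_single = 0.9323, n = 3
1 - R_single = 0.0677
(1 - R_single)^n = 0.0677^3 = 0.0003
R_parallel = 1 - 0.0003 = 0.9997
Improvement = 0.9997 - 0.9323
Improvement = 0.0674

0.0674


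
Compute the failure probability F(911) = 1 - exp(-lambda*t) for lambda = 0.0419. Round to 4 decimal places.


lambda = 0.0419, t = 911
lambda * t = 38.1709
exp(-38.1709) = 0.0
F(t) = 1 - 0.0
F(t) = 1.0

1.0


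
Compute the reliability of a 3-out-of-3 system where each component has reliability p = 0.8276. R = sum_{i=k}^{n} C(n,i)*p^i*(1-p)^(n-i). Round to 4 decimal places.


k = 3, n = 3, p = 0.8276
i=3: C(3,3)=1 * 0.8276^3 * 0.1724^0 = 0.5668
R = sum of terms = 0.5668

0.5668


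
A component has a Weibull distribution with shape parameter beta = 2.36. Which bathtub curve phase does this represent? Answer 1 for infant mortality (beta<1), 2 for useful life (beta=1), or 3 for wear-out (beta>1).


beta = 2.36
Compare beta to 1:
beta < 1 => infant mortality (phase 1)
beta = 1 => useful life (phase 2)
beta > 1 => wear-out (phase 3)
Since beta = 2.36, this is wear-out (increasing failure rate)
Phase = 3

3


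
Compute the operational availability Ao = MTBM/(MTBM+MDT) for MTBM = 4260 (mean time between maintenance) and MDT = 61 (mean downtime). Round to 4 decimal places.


MTBM = 4260
MDT = 61
MTBM + MDT = 4321
Ao = 4260 / 4321
Ao = 0.9859

0.9859


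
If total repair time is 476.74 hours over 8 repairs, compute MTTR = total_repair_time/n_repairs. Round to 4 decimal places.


total_repair_time = 476.74
n_repairs = 8
MTTR = 476.74 / 8
MTTR = 59.5925

59.5925


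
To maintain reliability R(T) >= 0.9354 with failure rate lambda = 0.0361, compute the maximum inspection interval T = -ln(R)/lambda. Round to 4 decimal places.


R_target = 0.9354
lambda = 0.0361
-ln(0.9354) = 0.0668
T = 0.0668 / 0.0361
T = 1.8499

1.8499


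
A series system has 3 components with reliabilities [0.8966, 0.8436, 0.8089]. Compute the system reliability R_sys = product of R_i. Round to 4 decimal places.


Components: [0.8966, 0.8436, 0.8089]
After component 1 (R=0.8966): product = 0.8966
After component 2 (R=0.8436): product = 0.7564
After component 3 (R=0.8089): product = 0.6118
R_sys = 0.6118

0.6118


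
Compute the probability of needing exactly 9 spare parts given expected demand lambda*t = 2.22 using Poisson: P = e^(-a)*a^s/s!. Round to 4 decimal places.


a = 2.22, s = 9
e^(-a) = e^(-2.22) = 0.1086
a^s = 2.22^9 = 1309.7149
s! = 362880
P = 0.1086 * 1309.7149 / 362880
P = 0.0004

0.0004


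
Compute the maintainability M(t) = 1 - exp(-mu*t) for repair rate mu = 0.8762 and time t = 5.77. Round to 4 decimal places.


mu = 0.8762, t = 5.77
mu * t = 0.8762 * 5.77 = 5.0557
exp(-5.0557) = 0.0064
M(t) = 1 - 0.0064
M(t) = 0.9936

0.9936


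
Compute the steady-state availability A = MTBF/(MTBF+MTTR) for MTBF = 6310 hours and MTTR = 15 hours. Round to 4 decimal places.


MTBF = 6310
MTTR = 15
MTBF + MTTR = 6325
A = 6310 / 6325
A = 0.9976

0.9976


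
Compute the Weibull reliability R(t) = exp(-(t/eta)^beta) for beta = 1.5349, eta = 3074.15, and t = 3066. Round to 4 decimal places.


beta = 1.5349, eta = 3074.15, t = 3066
t/eta = 3066 / 3074.15 = 0.9973
(t/eta)^beta = 0.9973^1.5349 = 0.9959
R(t) = exp(-0.9959)
R(t) = 0.3694

0.3694


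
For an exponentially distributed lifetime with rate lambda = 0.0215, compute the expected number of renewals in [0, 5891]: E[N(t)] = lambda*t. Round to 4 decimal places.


lambda = 0.0215
t = 5891
E[N(t)] = lambda * t
E[N(t)] = 0.0215 * 5891
E[N(t)] = 126.6565

126.6565


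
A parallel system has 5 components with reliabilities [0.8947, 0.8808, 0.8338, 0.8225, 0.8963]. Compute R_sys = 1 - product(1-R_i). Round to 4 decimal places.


Components: [0.8947, 0.8808, 0.8338, 0.8225, 0.8963]
(1 - 0.8947) = 0.1053, running product = 0.1053
(1 - 0.8808) = 0.1192, running product = 0.0126
(1 - 0.8338) = 0.1662, running product = 0.0021
(1 - 0.8225) = 0.1775, running product = 0.0004
(1 - 0.8963) = 0.1037, running product = 0.0
Product of (1-R_i) = 0.0
R_sys = 1 - 0.0 = 1.0

1.0


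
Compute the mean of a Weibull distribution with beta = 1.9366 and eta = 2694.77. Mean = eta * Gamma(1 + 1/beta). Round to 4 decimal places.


beta = 1.9366, eta = 2694.77
1/beta = 0.5164
1 + 1/beta = 1.5164
Gamma(1.5164) = 0.8869
Mean = 2694.77 * 0.8869
Mean = 2389.9025

2389.9025


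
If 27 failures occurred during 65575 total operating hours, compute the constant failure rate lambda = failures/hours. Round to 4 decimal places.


failures = 27
total_hours = 65575
lambda = 27 / 65575
lambda = 0.0004

0.0004


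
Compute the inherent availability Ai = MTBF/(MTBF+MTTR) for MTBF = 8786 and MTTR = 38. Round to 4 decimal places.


MTBF = 8786
MTTR = 38
MTBF + MTTR = 8824
Ai = 8786 / 8824
Ai = 0.9957

0.9957


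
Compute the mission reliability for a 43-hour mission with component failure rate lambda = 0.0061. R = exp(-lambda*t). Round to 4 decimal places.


lambda = 0.0061
mission_time = 43
lambda * t = 0.0061 * 43 = 0.2623
R = exp(-0.2623)
R = 0.7693

0.7693


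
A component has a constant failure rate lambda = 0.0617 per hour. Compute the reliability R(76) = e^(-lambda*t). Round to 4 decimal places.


lambda = 0.0617
t = 76
lambda * t = 4.6892
R(t) = e^(-4.6892)
R(t) = 0.0092

0.0092


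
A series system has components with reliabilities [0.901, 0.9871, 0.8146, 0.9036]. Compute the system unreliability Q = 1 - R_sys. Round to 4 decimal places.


Components: [0.901, 0.9871, 0.8146, 0.9036]
After component 1: product = 0.901
After component 2: product = 0.8894
After component 3: product = 0.7245
After component 4: product = 0.6546
R_sys = 0.6546
Q = 1 - 0.6546 = 0.3454

0.3454


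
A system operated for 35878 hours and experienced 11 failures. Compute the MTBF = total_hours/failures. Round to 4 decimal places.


total_hours = 35878
failures = 11
MTBF = 35878 / 11
MTBF = 3261.6364

3261.6364


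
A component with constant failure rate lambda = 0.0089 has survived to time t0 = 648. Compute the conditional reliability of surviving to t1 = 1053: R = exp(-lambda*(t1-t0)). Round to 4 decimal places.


lambda = 0.0089
t0 = 648, t1 = 1053
t1 - t0 = 405
lambda * (t1-t0) = 0.0089 * 405 = 3.6045
R = exp(-3.6045)
R = 0.0272

0.0272


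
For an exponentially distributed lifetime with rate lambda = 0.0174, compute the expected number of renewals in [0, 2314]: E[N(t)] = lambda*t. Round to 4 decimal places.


lambda = 0.0174
t = 2314
E[N(t)] = lambda * t
E[N(t)] = 0.0174 * 2314
E[N(t)] = 40.2636

40.2636


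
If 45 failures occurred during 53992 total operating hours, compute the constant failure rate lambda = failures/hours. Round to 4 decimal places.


failures = 45
total_hours = 53992
lambda = 45 / 53992
lambda = 0.0008

0.0008


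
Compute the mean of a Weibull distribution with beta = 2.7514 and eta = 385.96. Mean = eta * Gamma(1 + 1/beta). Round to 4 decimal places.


beta = 2.7514, eta = 385.96
1/beta = 0.3635
1 + 1/beta = 1.3635
Gamma(1.3635) = 0.8899
Mean = 385.96 * 0.8899
Mean = 343.4554

343.4554


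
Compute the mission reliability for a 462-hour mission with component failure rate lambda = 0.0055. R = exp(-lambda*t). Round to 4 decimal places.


lambda = 0.0055
mission_time = 462
lambda * t = 0.0055 * 462 = 2.541
R = exp(-2.541)
R = 0.0788

0.0788


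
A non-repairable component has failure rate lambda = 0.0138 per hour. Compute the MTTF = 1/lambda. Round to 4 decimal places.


lambda = 0.0138
MTTF = 1 / 0.0138
MTTF = 72.4638

72.4638


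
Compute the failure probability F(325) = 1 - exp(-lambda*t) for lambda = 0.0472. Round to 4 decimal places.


lambda = 0.0472, t = 325
lambda * t = 15.34
exp(-15.34) = 0.0
F(t) = 1 - 0.0
F(t) = 1.0

1.0


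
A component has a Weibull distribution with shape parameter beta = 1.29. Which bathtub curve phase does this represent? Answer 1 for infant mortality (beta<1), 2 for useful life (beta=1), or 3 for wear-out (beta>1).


beta = 1.29
Compare beta to 1:
beta < 1 => infant mortality (phase 1)
beta = 1 => useful life (phase 2)
beta > 1 => wear-out (phase 3)
Since beta = 1.29, this is wear-out (increasing failure rate)
Phase = 3

3


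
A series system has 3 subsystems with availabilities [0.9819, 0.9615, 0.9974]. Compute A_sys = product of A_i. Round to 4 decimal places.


Subsystems: [0.9819, 0.9615, 0.9974]
After subsystem 1 (A=0.9819): product = 0.9819
After subsystem 2 (A=0.9615): product = 0.9441
After subsystem 3 (A=0.9974): product = 0.9416
A_sys = 0.9416

0.9416


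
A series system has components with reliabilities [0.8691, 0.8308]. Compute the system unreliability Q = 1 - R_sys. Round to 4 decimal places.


Components: [0.8691, 0.8308]
After component 1: product = 0.8691
After component 2: product = 0.722
R_sys = 0.722
Q = 1 - 0.722 = 0.278

0.278


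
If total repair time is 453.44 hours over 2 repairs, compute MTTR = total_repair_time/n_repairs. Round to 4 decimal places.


total_repair_time = 453.44
n_repairs = 2
MTTR = 453.44 / 2
MTTR = 226.72

226.72


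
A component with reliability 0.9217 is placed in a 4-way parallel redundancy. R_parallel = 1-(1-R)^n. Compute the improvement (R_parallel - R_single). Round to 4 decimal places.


R_single = 0.9217, n = 4
1 - R_single = 0.0783
(1 - R_single)^n = 0.0783^4 = 0.0
R_parallel = 1 - 0.0 = 1.0
Improvement = 1.0 - 0.9217
Improvement = 0.0783

0.0783


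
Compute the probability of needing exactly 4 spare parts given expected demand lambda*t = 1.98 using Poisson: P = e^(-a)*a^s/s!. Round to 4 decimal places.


a = 1.98, s = 4
e^(-a) = e^(-1.98) = 0.1381
a^s = 1.98^4 = 15.3695
s! = 24
P = 0.1381 * 15.3695 / 24
P = 0.0884

0.0884


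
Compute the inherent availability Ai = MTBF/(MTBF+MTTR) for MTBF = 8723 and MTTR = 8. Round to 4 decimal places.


MTBF = 8723
MTTR = 8
MTBF + MTTR = 8731
Ai = 8723 / 8731
Ai = 0.9991

0.9991


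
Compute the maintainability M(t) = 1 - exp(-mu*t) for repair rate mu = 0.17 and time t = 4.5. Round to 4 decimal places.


mu = 0.17, t = 4.5
mu * t = 0.17 * 4.5 = 0.765
exp(-0.765) = 0.4653
M(t) = 1 - 0.4653
M(t) = 0.5347

0.5347


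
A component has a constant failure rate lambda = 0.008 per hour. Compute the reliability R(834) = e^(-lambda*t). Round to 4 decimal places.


lambda = 0.008
t = 834
lambda * t = 6.672
R(t) = e^(-6.672)
R(t) = 0.0013

0.0013


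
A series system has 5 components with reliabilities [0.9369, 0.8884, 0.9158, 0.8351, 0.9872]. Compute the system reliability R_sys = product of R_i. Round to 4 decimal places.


Components: [0.9369, 0.8884, 0.9158, 0.8351, 0.9872]
After component 1 (R=0.9369): product = 0.9369
After component 2 (R=0.8884): product = 0.8323
After component 3 (R=0.9158): product = 0.7623
After component 4 (R=0.8351): product = 0.6366
After component 5 (R=0.9872): product = 0.6284
R_sys = 0.6284

0.6284


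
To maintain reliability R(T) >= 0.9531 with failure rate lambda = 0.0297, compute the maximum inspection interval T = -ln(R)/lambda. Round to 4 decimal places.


R_target = 0.9531
lambda = 0.0297
-ln(0.9531) = 0.048
T = 0.048 / 0.0297
T = 1.6174

1.6174


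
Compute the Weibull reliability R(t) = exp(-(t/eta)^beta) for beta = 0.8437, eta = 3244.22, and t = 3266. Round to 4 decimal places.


beta = 0.8437, eta = 3244.22, t = 3266
t/eta = 3266 / 3244.22 = 1.0067
(t/eta)^beta = 1.0067^0.8437 = 1.0057
R(t) = exp(-1.0057)
R(t) = 0.3658

0.3658


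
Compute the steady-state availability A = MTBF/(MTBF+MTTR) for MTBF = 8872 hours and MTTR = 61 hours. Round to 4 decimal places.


MTBF = 8872
MTTR = 61
MTBF + MTTR = 8933
A = 8872 / 8933
A = 0.9932

0.9932


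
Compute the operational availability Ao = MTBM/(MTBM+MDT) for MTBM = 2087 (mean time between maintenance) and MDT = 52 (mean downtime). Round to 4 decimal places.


MTBM = 2087
MDT = 52
MTBM + MDT = 2139
Ao = 2087 / 2139
Ao = 0.9757

0.9757


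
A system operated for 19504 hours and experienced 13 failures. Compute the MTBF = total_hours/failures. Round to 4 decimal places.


total_hours = 19504
failures = 13
MTBF = 19504 / 13
MTBF = 1500.3077

1500.3077


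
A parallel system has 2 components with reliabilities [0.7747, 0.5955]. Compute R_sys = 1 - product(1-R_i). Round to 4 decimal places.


Components: [0.7747, 0.5955]
(1 - 0.7747) = 0.2253, running product = 0.2253
(1 - 0.5955) = 0.4045, running product = 0.0911
Product of (1-R_i) = 0.0911
R_sys = 1 - 0.0911 = 0.9089

0.9089


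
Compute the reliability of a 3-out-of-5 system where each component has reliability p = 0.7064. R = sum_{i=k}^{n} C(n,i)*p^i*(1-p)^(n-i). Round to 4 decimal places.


k = 3, n = 5, p = 0.7064
i=3: C(5,3)=10 * 0.7064^3 * 0.2936^2 = 0.3039
i=4: C(5,4)=5 * 0.7064^4 * 0.2936^1 = 0.3655
i=5: C(5,5)=1 * 0.7064^5 * 0.2936^0 = 0.1759
R = sum of terms = 0.8453

0.8453


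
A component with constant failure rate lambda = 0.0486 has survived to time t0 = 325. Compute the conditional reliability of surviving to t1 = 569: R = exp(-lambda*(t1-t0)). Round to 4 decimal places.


lambda = 0.0486
t0 = 325, t1 = 569
t1 - t0 = 244
lambda * (t1-t0) = 0.0486 * 244 = 11.8584
R = exp(-11.8584)
R = 0.0

0.0


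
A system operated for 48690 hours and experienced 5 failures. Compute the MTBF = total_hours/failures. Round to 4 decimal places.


total_hours = 48690
failures = 5
MTBF = 48690 / 5
MTBF = 9738.0

9738.0


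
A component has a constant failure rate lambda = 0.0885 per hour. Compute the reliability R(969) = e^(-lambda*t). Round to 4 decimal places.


lambda = 0.0885
t = 969
lambda * t = 85.7565
R(t) = e^(-85.7565)
R(t) = 0.0

0.0


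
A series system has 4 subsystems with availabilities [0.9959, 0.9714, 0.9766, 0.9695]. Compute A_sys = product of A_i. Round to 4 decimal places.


Subsystems: [0.9959, 0.9714, 0.9766, 0.9695]
After subsystem 1 (A=0.9959): product = 0.9959
After subsystem 2 (A=0.9714): product = 0.9674
After subsystem 3 (A=0.9766): product = 0.9448
After subsystem 4 (A=0.9695): product = 0.916
A_sys = 0.916

0.916


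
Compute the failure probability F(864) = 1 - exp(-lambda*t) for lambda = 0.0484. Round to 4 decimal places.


lambda = 0.0484, t = 864
lambda * t = 41.8176
exp(-41.8176) = 0.0
F(t) = 1 - 0.0
F(t) = 1.0

1.0


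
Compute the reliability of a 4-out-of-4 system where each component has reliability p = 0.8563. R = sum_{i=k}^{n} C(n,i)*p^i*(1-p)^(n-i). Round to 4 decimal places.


k = 4, n = 4, p = 0.8563
i=4: C(4,4)=1 * 0.8563^4 * 0.1437^0 = 0.5377
R = sum of terms = 0.5377

0.5377


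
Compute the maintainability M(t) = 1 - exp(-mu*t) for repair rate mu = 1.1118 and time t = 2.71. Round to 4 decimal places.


mu = 1.1118, t = 2.71
mu * t = 1.1118 * 2.71 = 3.013
exp(-3.013) = 0.0491
M(t) = 1 - 0.0491
M(t) = 0.9509

0.9509


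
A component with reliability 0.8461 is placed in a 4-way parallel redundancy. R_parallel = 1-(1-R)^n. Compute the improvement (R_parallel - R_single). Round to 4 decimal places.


R_single = 0.8461, n = 4
1 - R_single = 0.1539
(1 - R_single)^n = 0.1539^4 = 0.0006
R_parallel = 1 - 0.0006 = 0.9994
Improvement = 0.9994 - 0.8461
Improvement = 0.1533

0.1533


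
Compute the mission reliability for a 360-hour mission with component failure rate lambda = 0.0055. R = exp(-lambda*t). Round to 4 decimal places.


lambda = 0.0055
mission_time = 360
lambda * t = 0.0055 * 360 = 1.98
R = exp(-1.98)
R = 0.1381

0.1381


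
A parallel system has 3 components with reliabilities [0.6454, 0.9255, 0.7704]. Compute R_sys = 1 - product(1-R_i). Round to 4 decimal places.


Components: [0.6454, 0.9255, 0.7704]
(1 - 0.6454) = 0.3546, running product = 0.3546
(1 - 0.9255) = 0.0745, running product = 0.0264
(1 - 0.7704) = 0.2296, running product = 0.0061
Product of (1-R_i) = 0.0061
R_sys = 1 - 0.0061 = 0.9939

0.9939


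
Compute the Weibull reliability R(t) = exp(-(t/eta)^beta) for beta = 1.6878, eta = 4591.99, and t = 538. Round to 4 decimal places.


beta = 1.6878, eta = 4591.99, t = 538
t/eta = 538 / 4591.99 = 0.1172
(t/eta)^beta = 0.1172^1.6878 = 0.0268
R(t) = exp(-0.0268)
R(t) = 0.9735

0.9735


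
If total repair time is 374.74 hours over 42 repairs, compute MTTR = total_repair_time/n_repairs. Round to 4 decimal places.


total_repair_time = 374.74
n_repairs = 42
MTTR = 374.74 / 42
MTTR = 8.9224

8.9224


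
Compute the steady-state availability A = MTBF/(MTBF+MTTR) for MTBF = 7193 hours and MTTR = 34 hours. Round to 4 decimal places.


MTBF = 7193
MTTR = 34
MTBF + MTTR = 7227
A = 7193 / 7227
A = 0.9953

0.9953


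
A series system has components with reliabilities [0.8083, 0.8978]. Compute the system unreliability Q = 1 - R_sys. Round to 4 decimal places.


Components: [0.8083, 0.8978]
After component 1: product = 0.8083
After component 2: product = 0.7257
R_sys = 0.7257
Q = 1 - 0.7257 = 0.2743

0.2743


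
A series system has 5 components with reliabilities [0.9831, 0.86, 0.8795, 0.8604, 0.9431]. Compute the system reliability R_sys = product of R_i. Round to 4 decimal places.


Components: [0.9831, 0.86, 0.8795, 0.8604, 0.9431]
After component 1 (R=0.9831): product = 0.9831
After component 2 (R=0.86): product = 0.8455
After component 3 (R=0.8795): product = 0.7436
After component 4 (R=0.8604): product = 0.6398
After component 5 (R=0.9431): product = 0.6034
R_sys = 0.6034

0.6034


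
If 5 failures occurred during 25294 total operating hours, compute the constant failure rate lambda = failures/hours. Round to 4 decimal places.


failures = 5
total_hours = 25294
lambda = 5 / 25294
lambda = 0.0002

0.0002


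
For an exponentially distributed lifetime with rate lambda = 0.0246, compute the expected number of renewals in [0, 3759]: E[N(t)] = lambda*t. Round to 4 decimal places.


lambda = 0.0246
t = 3759
E[N(t)] = lambda * t
E[N(t)] = 0.0246 * 3759
E[N(t)] = 92.4714

92.4714


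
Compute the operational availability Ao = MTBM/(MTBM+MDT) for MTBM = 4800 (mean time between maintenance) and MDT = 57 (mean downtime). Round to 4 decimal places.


MTBM = 4800
MDT = 57
MTBM + MDT = 4857
Ao = 4800 / 4857
Ao = 0.9883

0.9883


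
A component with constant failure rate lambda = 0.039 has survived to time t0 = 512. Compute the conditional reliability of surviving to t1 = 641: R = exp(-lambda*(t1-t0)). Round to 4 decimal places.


lambda = 0.039
t0 = 512, t1 = 641
t1 - t0 = 129
lambda * (t1-t0) = 0.039 * 129 = 5.031
R = exp(-5.031)
R = 0.0065

0.0065


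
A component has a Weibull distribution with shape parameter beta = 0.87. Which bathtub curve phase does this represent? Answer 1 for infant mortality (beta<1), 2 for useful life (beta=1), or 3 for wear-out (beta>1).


beta = 0.87
Compare beta to 1:
beta < 1 => infant mortality (phase 1)
beta = 1 => useful life (phase 2)
beta > 1 => wear-out (phase 3)
Since beta = 0.87, this is infant mortality (decreasing failure rate)
Phase = 1

1


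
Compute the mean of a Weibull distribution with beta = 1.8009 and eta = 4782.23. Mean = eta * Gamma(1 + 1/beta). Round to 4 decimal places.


beta = 1.8009, eta = 4782.23
1/beta = 0.5553
1 + 1/beta = 1.5553
Gamma(1.5553) = 0.8893
Mean = 4782.23 * 0.8893
Mean = 4252.6709

4252.6709


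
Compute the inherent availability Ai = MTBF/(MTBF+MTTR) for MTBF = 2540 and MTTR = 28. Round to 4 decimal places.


MTBF = 2540
MTTR = 28
MTBF + MTTR = 2568
Ai = 2540 / 2568
Ai = 0.9891

0.9891


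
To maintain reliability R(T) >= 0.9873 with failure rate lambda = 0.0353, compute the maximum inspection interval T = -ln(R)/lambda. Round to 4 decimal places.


R_target = 0.9873
lambda = 0.0353
-ln(0.9873) = 0.0128
T = 0.0128 / 0.0353
T = 0.3621

0.3621


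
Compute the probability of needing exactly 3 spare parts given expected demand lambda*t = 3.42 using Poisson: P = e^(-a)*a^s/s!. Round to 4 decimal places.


a = 3.42, s = 3
e^(-a) = e^(-3.42) = 0.0327
a^s = 3.42^3 = 40.0017
s! = 6
P = 0.0327 * 40.0017 / 6
P = 0.2181

0.2181


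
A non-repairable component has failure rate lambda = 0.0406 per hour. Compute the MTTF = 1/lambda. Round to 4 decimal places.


lambda = 0.0406
MTTF = 1 / 0.0406
MTTF = 24.6305

24.6305


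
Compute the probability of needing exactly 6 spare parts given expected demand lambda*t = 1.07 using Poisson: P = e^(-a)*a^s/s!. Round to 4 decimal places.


a = 1.07, s = 6
e^(-a) = e^(-1.07) = 0.343
a^s = 1.07^6 = 1.5007
s! = 720
P = 0.343 * 1.5007 / 720
P = 0.0007

0.0007


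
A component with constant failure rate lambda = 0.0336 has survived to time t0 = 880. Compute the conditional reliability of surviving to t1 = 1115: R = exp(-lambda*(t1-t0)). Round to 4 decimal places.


lambda = 0.0336
t0 = 880, t1 = 1115
t1 - t0 = 235
lambda * (t1-t0) = 0.0336 * 235 = 7.896
R = exp(-7.896)
R = 0.0004

0.0004


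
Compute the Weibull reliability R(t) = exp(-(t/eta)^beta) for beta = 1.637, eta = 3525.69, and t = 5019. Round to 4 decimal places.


beta = 1.637, eta = 3525.69, t = 5019
t/eta = 5019 / 3525.69 = 1.4236
(t/eta)^beta = 1.4236^1.637 = 1.7827
R(t) = exp(-1.7827)
R(t) = 0.1682

0.1682


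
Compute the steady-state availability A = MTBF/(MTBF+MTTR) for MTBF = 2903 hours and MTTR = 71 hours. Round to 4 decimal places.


MTBF = 2903
MTTR = 71
MTBF + MTTR = 2974
A = 2903 / 2974
A = 0.9761

0.9761


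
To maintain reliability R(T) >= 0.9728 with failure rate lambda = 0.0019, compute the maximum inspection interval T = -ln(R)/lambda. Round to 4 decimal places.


R_target = 0.9728
lambda = 0.0019
-ln(0.9728) = 0.0276
T = 0.0276 / 0.0019
T = 14.5141

14.5141


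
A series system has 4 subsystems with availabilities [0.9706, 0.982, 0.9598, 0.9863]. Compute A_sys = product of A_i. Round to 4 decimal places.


Subsystems: [0.9706, 0.982, 0.9598, 0.9863]
After subsystem 1 (A=0.9706): product = 0.9706
After subsystem 2 (A=0.982): product = 0.9531
After subsystem 3 (A=0.9598): product = 0.9148
After subsystem 4 (A=0.9863): product = 0.9023
A_sys = 0.9023

0.9023


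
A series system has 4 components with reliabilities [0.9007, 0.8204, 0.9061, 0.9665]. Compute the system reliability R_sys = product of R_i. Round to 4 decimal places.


Components: [0.9007, 0.8204, 0.9061, 0.9665]
After component 1 (R=0.9007): product = 0.9007
After component 2 (R=0.8204): product = 0.7389
After component 3 (R=0.9061): product = 0.6695
After component 4 (R=0.9665): product = 0.6471
R_sys = 0.6471

0.6471


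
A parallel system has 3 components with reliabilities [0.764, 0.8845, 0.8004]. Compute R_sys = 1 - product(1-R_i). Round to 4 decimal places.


Components: [0.764, 0.8845, 0.8004]
(1 - 0.764) = 0.236, running product = 0.236
(1 - 0.8845) = 0.1155, running product = 0.0273
(1 - 0.8004) = 0.1996, running product = 0.0054
Product of (1-R_i) = 0.0054
R_sys = 1 - 0.0054 = 0.9946

0.9946


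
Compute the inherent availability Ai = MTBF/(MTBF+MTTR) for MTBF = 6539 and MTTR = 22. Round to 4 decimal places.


MTBF = 6539
MTTR = 22
MTBF + MTTR = 6561
Ai = 6539 / 6561
Ai = 0.9966

0.9966


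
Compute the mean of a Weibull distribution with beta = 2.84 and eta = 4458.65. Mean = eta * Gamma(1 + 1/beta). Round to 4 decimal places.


beta = 2.84, eta = 4458.65
1/beta = 0.3521
1 + 1/beta = 1.3521
Gamma(1.3521) = 0.8909
Mean = 4458.65 * 0.8909
Mean = 3972.3857

3972.3857


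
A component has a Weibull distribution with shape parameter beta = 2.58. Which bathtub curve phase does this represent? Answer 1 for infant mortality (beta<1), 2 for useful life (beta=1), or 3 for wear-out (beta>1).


beta = 2.58
Compare beta to 1:
beta < 1 => infant mortality (phase 1)
beta = 1 => useful life (phase 2)
beta > 1 => wear-out (phase 3)
Since beta = 2.58, this is wear-out (increasing failure rate)
Phase = 3

3


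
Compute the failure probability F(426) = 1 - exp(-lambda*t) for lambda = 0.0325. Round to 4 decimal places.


lambda = 0.0325, t = 426
lambda * t = 13.845
exp(-13.845) = 0.0
F(t) = 1 - 0.0
F(t) = 1.0

1.0


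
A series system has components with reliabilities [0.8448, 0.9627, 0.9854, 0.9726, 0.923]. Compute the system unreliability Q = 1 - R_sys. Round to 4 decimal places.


Components: [0.8448, 0.9627, 0.9854, 0.9726, 0.923]
After component 1: product = 0.8448
After component 2: product = 0.8133
After component 3: product = 0.8014
After component 4: product = 0.7795
After component 5: product = 0.7194
R_sys = 0.7194
Q = 1 - 0.7194 = 0.2806

0.2806


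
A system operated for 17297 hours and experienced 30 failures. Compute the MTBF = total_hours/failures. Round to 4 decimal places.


total_hours = 17297
failures = 30
MTBF = 17297 / 30
MTBF = 576.5667

576.5667


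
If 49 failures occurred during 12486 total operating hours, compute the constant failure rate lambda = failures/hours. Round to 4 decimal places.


failures = 49
total_hours = 12486
lambda = 49 / 12486
lambda = 0.0039

0.0039


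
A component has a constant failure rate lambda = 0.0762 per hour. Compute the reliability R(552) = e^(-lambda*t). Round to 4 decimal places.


lambda = 0.0762
t = 552
lambda * t = 42.0624
R(t) = e^(-42.0624)
R(t) = 0.0

0.0


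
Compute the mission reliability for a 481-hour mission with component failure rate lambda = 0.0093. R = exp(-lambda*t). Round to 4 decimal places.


lambda = 0.0093
mission_time = 481
lambda * t = 0.0093 * 481 = 4.4733
R = exp(-4.4733)
R = 0.0114

0.0114


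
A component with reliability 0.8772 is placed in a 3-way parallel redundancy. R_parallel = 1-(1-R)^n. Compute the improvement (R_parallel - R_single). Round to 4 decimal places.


R_single = 0.8772, n = 3
1 - R_single = 0.1228
(1 - R_single)^n = 0.1228^3 = 0.0019
R_parallel = 1 - 0.0019 = 0.9981
Improvement = 0.9981 - 0.8772
Improvement = 0.1209

0.1209


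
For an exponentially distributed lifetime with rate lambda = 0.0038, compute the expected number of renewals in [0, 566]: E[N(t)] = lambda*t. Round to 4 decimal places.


lambda = 0.0038
t = 566
E[N(t)] = lambda * t
E[N(t)] = 0.0038 * 566
E[N(t)] = 2.1508

2.1508


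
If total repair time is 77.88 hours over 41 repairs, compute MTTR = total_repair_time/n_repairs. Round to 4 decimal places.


total_repair_time = 77.88
n_repairs = 41
MTTR = 77.88 / 41
MTTR = 1.8995

1.8995


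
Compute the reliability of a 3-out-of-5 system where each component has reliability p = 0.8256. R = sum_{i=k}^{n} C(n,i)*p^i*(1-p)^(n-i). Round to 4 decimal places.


k = 3, n = 5, p = 0.8256
i=3: C(5,3)=10 * 0.8256^3 * 0.1744^2 = 0.1712
i=4: C(5,4)=5 * 0.8256^4 * 0.1744^1 = 0.4051
i=5: C(5,5)=1 * 0.8256^5 * 0.1744^0 = 0.3836
R = sum of terms = 0.9599

0.9599


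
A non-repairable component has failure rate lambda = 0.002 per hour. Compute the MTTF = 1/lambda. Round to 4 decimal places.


lambda = 0.002
MTTF = 1 / 0.002
MTTF = 500.0

500.0


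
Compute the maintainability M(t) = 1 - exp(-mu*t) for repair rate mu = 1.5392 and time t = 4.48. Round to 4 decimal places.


mu = 1.5392, t = 4.48
mu * t = 1.5392 * 4.48 = 6.8956
exp(-6.8956) = 0.001
M(t) = 1 - 0.001
M(t) = 0.999

0.999


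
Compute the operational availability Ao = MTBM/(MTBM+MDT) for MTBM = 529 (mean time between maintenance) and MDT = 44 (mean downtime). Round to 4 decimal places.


MTBM = 529
MDT = 44
MTBM + MDT = 573
Ao = 529 / 573
Ao = 0.9232

0.9232


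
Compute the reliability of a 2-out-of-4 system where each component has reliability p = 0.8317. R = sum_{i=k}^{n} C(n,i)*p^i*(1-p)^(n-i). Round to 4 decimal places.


k = 2, n = 4, p = 0.8317
i=2: C(4,2)=6 * 0.8317^2 * 0.1683^2 = 0.1176
i=3: C(4,3)=4 * 0.8317^3 * 0.1683^1 = 0.3873
i=4: C(4,4)=1 * 0.8317^4 * 0.1683^0 = 0.4785
R = sum of terms = 0.9833

0.9833


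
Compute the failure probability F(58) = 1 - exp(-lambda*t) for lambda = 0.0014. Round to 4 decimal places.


lambda = 0.0014, t = 58
lambda * t = 0.0812
exp(-0.0812) = 0.922
F(t) = 1 - 0.922
F(t) = 0.078

0.078


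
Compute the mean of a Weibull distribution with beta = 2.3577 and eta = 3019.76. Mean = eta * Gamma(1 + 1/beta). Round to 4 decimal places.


beta = 2.3577, eta = 3019.76
1/beta = 0.4241
1 + 1/beta = 1.4241
Gamma(1.4241) = 0.8862
Mean = 3019.76 * 0.8862
Mean = 2676.1495

2676.1495


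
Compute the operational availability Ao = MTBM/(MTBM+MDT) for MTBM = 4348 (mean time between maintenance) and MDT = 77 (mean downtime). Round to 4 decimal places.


MTBM = 4348
MDT = 77
MTBM + MDT = 4425
Ao = 4348 / 4425
Ao = 0.9826

0.9826


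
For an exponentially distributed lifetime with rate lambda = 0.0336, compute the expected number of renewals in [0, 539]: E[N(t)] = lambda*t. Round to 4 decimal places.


lambda = 0.0336
t = 539
E[N(t)] = lambda * t
E[N(t)] = 0.0336 * 539
E[N(t)] = 18.1104

18.1104


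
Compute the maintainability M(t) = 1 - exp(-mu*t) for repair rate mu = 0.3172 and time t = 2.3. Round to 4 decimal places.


mu = 0.3172, t = 2.3
mu * t = 0.3172 * 2.3 = 0.7296
exp(-0.7296) = 0.4821
M(t) = 1 - 0.4821
M(t) = 0.5179

0.5179


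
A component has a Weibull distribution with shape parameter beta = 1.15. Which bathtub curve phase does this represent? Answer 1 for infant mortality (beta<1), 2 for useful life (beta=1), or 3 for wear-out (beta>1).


beta = 1.15
Compare beta to 1:
beta < 1 => infant mortality (phase 1)
beta = 1 => useful life (phase 2)
beta > 1 => wear-out (phase 3)
Since beta = 1.15, this is wear-out (increasing failure rate)
Phase = 3

3


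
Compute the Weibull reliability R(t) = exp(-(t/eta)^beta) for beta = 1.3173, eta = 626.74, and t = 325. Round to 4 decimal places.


beta = 1.3173, eta = 626.74, t = 325
t/eta = 325 / 626.74 = 0.5186
(t/eta)^beta = 0.5186^1.3173 = 0.421
R(t) = exp(-0.421)
R(t) = 0.6564

0.6564


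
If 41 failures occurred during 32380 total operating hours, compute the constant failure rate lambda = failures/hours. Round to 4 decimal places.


failures = 41
total_hours = 32380
lambda = 41 / 32380
lambda = 0.0013

0.0013


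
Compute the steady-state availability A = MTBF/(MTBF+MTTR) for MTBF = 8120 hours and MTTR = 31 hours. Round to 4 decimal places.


MTBF = 8120
MTTR = 31
MTBF + MTTR = 8151
A = 8120 / 8151
A = 0.9962

0.9962


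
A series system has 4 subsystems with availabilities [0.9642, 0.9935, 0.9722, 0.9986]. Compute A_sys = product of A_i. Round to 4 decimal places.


Subsystems: [0.9642, 0.9935, 0.9722, 0.9986]
After subsystem 1 (A=0.9642): product = 0.9642
After subsystem 2 (A=0.9935): product = 0.9579
After subsystem 3 (A=0.9722): product = 0.9313
After subsystem 4 (A=0.9986): product = 0.93
A_sys = 0.93

0.93


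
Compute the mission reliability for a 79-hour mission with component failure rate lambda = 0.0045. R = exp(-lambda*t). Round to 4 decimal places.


lambda = 0.0045
mission_time = 79
lambda * t = 0.0045 * 79 = 0.3555
R = exp(-0.3555)
R = 0.7008

0.7008


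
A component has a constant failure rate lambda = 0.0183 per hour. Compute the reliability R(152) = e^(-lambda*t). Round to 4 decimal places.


lambda = 0.0183
t = 152
lambda * t = 2.7816
R(t) = e^(-2.7816)
R(t) = 0.0619

0.0619


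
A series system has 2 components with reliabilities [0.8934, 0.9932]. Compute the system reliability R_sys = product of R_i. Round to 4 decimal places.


Components: [0.8934, 0.9932]
After component 1 (R=0.8934): product = 0.8934
After component 2 (R=0.9932): product = 0.8873
R_sys = 0.8873

0.8873


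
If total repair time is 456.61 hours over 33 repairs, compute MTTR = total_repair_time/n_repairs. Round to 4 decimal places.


total_repair_time = 456.61
n_repairs = 33
MTTR = 456.61 / 33
MTTR = 13.8367

13.8367


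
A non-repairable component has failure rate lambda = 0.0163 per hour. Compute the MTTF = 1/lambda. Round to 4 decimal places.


lambda = 0.0163
MTTF = 1 / 0.0163
MTTF = 61.3497

61.3497


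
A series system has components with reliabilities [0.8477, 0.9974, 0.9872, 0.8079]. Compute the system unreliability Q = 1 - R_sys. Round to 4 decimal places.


Components: [0.8477, 0.9974, 0.9872, 0.8079]
After component 1: product = 0.8477
After component 2: product = 0.8455
After component 3: product = 0.8347
After component 4: product = 0.6743
R_sys = 0.6743
Q = 1 - 0.6743 = 0.3257

0.3257


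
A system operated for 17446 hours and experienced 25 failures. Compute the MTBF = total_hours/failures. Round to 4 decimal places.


total_hours = 17446
failures = 25
MTBF = 17446 / 25
MTBF = 697.84

697.84


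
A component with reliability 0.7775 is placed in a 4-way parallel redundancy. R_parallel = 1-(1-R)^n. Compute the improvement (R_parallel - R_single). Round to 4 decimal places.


R_single = 0.7775, n = 4
1 - R_single = 0.2225
(1 - R_single)^n = 0.2225^4 = 0.0025
R_parallel = 1 - 0.0025 = 0.9975
Improvement = 0.9975 - 0.7775
Improvement = 0.22

0.22


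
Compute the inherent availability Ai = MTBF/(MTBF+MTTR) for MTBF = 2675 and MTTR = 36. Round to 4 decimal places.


MTBF = 2675
MTTR = 36
MTBF + MTTR = 2711
Ai = 2675 / 2711
Ai = 0.9867

0.9867


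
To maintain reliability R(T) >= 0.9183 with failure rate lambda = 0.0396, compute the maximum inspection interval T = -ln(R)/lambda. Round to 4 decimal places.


R_target = 0.9183
lambda = 0.0396
-ln(0.9183) = 0.0852
T = 0.0852 / 0.0396
T = 2.1523

2.1523


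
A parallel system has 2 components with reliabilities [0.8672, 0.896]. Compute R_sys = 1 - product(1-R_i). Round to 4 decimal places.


Components: [0.8672, 0.896]
(1 - 0.8672) = 0.1328, running product = 0.1328
(1 - 0.896) = 0.104, running product = 0.0138
Product of (1-R_i) = 0.0138
R_sys = 1 - 0.0138 = 0.9862

0.9862


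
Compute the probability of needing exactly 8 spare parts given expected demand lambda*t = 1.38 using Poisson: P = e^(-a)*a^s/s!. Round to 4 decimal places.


a = 1.38, s = 8
e^(-a) = e^(-1.38) = 0.2516
a^s = 1.38^8 = 13.1532
s! = 40320
P = 0.2516 * 13.1532 / 40320
P = 0.0001

0.0001


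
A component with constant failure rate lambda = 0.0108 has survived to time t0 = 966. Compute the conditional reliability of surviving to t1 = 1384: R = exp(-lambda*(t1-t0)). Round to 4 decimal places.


lambda = 0.0108
t0 = 966, t1 = 1384
t1 - t0 = 418
lambda * (t1-t0) = 0.0108 * 418 = 4.5144
R = exp(-4.5144)
R = 0.011

0.011


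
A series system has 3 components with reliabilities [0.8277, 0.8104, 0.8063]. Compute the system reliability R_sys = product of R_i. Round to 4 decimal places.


Components: [0.8277, 0.8104, 0.8063]
After component 1 (R=0.8277): product = 0.8277
After component 2 (R=0.8104): product = 0.6708
After component 3 (R=0.8063): product = 0.5408
R_sys = 0.5408

0.5408


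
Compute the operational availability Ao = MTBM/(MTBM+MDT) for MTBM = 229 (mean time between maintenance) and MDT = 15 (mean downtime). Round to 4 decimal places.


MTBM = 229
MDT = 15
MTBM + MDT = 244
Ao = 229 / 244
Ao = 0.9385

0.9385


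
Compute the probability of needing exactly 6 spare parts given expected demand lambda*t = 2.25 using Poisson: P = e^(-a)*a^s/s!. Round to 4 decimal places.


a = 2.25, s = 6
e^(-a) = e^(-2.25) = 0.1054
a^s = 2.25^6 = 129.7463
s! = 720
P = 0.1054 * 129.7463 / 720
P = 0.019

0.019


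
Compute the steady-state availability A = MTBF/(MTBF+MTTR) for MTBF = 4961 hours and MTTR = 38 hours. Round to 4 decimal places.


MTBF = 4961
MTTR = 38
MTBF + MTTR = 4999
A = 4961 / 4999
A = 0.9924

0.9924


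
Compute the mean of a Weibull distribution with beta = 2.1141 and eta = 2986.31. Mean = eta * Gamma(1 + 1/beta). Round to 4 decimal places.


beta = 2.1141, eta = 2986.31
1/beta = 0.473
1 + 1/beta = 1.473
Gamma(1.473) = 0.8857
Mean = 2986.31 * 0.8857
Mean = 2644.8509

2644.8509


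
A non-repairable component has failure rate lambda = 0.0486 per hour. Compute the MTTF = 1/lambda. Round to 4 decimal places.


lambda = 0.0486
MTTF = 1 / 0.0486
MTTF = 20.5761

20.5761


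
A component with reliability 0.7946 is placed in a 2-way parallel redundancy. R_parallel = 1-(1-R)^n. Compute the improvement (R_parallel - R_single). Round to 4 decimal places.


R_single = 0.7946, n = 2
1 - R_single = 0.2054
(1 - R_single)^n = 0.2054^2 = 0.0422
R_parallel = 1 - 0.0422 = 0.9578
Improvement = 0.9578 - 0.7946
Improvement = 0.1632

0.1632


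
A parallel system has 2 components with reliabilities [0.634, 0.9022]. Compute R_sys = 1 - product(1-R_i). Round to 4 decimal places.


Components: [0.634, 0.9022]
(1 - 0.634) = 0.366, running product = 0.366
(1 - 0.9022) = 0.0978, running product = 0.0358
Product of (1-R_i) = 0.0358
R_sys = 1 - 0.0358 = 0.9642

0.9642


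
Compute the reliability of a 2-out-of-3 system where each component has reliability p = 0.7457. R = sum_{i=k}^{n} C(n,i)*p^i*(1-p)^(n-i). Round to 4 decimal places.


k = 2, n = 3, p = 0.7457
i=2: C(3,2)=3 * 0.7457^2 * 0.2543^1 = 0.4242
i=3: C(3,3)=1 * 0.7457^3 * 0.2543^0 = 0.4147
R = sum of terms = 0.8389

0.8389


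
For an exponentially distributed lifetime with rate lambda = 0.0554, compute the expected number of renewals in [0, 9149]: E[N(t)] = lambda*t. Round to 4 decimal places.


lambda = 0.0554
t = 9149
E[N(t)] = lambda * t
E[N(t)] = 0.0554 * 9149
E[N(t)] = 506.8546

506.8546


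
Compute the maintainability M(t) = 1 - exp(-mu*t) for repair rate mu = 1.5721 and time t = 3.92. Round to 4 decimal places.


mu = 1.5721, t = 3.92
mu * t = 1.5721 * 3.92 = 6.1626
exp(-6.1626) = 0.0021
M(t) = 1 - 0.0021
M(t) = 0.9979

0.9979


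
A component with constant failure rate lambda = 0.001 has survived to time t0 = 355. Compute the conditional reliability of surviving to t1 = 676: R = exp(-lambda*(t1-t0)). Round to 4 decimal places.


lambda = 0.001
t0 = 355, t1 = 676
t1 - t0 = 321
lambda * (t1-t0) = 0.001 * 321 = 0.321
R = exp(-0.321)
R = 0.7254

0.7254


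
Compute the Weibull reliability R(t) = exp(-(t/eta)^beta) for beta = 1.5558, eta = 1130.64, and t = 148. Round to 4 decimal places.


beta = 1.5558, eta = 1130.64, t = 148
t/eta = 148 / 1130.64 = 0.1309
(t/eta)^beta = 0.1309^1.5558 = 0.0423
R(t) = exp(-0.0423)
R(t) = 0.9586

0.9586


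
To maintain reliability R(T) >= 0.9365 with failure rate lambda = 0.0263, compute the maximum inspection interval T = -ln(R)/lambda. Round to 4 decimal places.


R_target = 0.9365
lambda = 0.0263
-ln(0.9365) = 0.0656
T = 0.0656 / 0.0263
T = 2.4945

2.4945


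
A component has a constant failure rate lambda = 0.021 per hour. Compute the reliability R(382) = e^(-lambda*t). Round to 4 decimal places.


lambda = 0.021
t = 382
lambda * t = 8.022
R(t) = e^(-8.022)
R(t) = 0.0003

0.0003


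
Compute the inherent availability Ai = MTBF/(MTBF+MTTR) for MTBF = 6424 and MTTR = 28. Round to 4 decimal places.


MTBF = 6424
MTTR = 28
MTBF + MTTR = 6452
Ai = 6424 / 6452
Ai = 0.9957

0.9957


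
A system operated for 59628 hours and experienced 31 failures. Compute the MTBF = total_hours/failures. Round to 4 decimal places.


total_hours = 59628
failures = 31
MTBF = 59628 / 31
MTBF = 1923.4839

1923.4839


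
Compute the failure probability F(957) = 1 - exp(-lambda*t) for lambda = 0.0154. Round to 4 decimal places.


lambda = 0.0154, t = 957
lambda * t = 14.7378
exp(-14.7378) = 0.0
F(t) = 1 - 0.0
F(t) = 1.0

1.0


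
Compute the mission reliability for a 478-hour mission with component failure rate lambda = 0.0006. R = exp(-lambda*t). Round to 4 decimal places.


lambda = 0.0006
mission_time = 478
lambda * t = 0.0006 * 478 = 0.2868
R = exp(-0.2868)
R = 0.7507

0.7507
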